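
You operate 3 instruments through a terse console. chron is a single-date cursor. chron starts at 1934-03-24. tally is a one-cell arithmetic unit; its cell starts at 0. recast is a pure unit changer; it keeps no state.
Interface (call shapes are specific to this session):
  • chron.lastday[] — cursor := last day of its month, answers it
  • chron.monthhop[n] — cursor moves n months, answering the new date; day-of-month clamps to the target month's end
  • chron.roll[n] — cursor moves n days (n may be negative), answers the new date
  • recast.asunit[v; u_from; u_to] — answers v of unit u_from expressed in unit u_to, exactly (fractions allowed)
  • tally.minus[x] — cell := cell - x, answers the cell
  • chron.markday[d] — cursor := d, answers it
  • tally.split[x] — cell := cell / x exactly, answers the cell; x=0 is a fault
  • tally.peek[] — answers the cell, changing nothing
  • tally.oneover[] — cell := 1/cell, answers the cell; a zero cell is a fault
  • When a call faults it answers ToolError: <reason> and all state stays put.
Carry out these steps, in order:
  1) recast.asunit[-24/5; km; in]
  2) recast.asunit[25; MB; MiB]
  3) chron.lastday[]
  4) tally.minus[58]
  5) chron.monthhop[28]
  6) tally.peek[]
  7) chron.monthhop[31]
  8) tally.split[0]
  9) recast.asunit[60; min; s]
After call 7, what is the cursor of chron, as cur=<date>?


Answer: cur=1939-02-28

Derivation:
I use asunit with -24/5, km, in, — result: -24000000/127.
Next I call asunit with 25, MB, MiB, and observe 390625/16384.
Using lastday(), and see 1934-03-31.
Calling minus with 58, — result: -58.
I run monthhop with 28, — result: 1936-07-31.
Calling peek(), and observe -58.
I use monthhop with 31, and observe 1939-02-28.
Now I run split with 0, and see ToolError: division by zero.
Next I call asunit with 60, min, s, giving 3600.


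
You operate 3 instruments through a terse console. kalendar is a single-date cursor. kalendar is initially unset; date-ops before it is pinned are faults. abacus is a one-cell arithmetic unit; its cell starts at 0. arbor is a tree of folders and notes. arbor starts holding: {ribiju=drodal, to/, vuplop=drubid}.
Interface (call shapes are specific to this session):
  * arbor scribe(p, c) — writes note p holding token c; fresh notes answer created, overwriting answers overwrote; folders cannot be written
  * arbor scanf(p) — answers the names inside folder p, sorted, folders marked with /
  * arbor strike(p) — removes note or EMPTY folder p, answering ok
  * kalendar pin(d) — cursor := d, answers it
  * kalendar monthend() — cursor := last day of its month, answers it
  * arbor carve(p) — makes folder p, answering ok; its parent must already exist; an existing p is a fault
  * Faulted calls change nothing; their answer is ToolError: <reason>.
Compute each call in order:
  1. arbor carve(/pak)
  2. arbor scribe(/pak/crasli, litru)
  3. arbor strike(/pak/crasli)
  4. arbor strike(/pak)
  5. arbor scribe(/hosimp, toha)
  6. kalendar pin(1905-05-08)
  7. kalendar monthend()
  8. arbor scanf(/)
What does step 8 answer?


I use arbor carve passing p→/pak, giving ok.
Calling arbor scribe passing p→/pak/crasli, c→litru, which returns created.
I try arbor strike passing p→/pak/crasli, giving ok.
Invoking arbor strike passing p→/pak, — result: ok.
I run arbor scribe passing p→/hosimp, c→toha, which returns created.
Invoking kalendar pin passing d→1905-05-08: 1905-05-08.
I call kalendar monthend, yielding 1905-05-31.
I run arbor scanf passing p→/, yielding [hosimp, ribiju, to/, vuplop].

Answer: [hosimp, ribiju, to/, vuplop]


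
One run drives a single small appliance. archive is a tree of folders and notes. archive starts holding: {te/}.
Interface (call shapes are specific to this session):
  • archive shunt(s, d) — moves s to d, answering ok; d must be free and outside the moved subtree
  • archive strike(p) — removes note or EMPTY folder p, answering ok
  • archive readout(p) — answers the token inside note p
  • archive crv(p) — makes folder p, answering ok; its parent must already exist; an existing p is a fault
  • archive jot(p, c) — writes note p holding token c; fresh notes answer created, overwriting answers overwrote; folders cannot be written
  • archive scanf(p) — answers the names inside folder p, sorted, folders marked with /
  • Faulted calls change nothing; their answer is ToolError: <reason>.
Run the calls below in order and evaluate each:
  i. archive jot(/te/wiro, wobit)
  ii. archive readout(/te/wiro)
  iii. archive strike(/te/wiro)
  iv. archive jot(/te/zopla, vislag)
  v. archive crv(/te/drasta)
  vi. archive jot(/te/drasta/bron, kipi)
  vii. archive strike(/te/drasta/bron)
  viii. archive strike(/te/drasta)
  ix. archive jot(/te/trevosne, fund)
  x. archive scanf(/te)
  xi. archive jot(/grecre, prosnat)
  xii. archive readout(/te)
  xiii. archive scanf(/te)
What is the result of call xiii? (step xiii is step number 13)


Answer: [trevosne, zopla]

Derivation:
$ archive jot /te/wiro wobit
[out] created
$ archive readout /te/wiro
[out] wobit
$ archive strike /te/wiro
[out] ok
$ archive jot /te/zopla vislag
[out] created
$ archive crv /te/drasta
[out] ok
$ archive jot /te/drasta/bron kipi
[out] created
$ archive strike /te/drasta/bron
[out] ok
$ archive strike /te/drasta
[out] ok
$ archive jot /te/trevosne fund
[out] created
$ archive scanf /te
[out] [trevosne, zopla]
$ archive jot /grecre prosnat
[out] created
$ archive readout /te
[out] ToolError: is a directory
$ archive scanf /te
[out] [trevosne, zopla]


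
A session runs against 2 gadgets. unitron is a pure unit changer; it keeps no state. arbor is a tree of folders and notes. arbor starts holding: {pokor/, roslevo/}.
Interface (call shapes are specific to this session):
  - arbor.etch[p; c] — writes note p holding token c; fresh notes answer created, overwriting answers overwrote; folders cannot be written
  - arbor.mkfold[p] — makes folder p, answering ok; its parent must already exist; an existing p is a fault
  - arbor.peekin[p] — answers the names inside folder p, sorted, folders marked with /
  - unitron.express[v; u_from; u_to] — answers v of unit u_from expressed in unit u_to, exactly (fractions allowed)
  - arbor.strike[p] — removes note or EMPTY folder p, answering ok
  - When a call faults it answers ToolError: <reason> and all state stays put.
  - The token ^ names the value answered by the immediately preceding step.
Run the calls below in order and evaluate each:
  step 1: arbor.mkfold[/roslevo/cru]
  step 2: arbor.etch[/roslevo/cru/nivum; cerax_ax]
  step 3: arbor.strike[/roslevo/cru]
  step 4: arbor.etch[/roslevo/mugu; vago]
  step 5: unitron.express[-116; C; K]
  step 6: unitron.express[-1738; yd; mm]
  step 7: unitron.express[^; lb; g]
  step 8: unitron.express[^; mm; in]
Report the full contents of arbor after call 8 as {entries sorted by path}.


Answer: {pokor/, roslevo/, roslevo/cru/, roslevo/cru/nivum=cerax_ax, roslevo/mugu=vago}

Derivation:
! 1. mkfold(p: /roslevo/cru) -> ok
! 2. etch(p: /roslevo/cru/nivum, c: cerax_ax) -> created
! 3. strike(p: /roslevo/cru) -> ToolError: not empty
! 4. etch(p: /roslevo/mugu, c: vago) -> created
! 5. express(v: -116, u_from: C, u_to: K) -> 3143/20
! 6. express(v: -1738, u_from: yd, u_to: mm) -> -7946136/5
! 7. express(v: ^, u_from: lb, u_to: g) -> -45053833257279/62500
! 8. express(v: ^, u_from: mm, u_to: in) -> -354754592577/12500


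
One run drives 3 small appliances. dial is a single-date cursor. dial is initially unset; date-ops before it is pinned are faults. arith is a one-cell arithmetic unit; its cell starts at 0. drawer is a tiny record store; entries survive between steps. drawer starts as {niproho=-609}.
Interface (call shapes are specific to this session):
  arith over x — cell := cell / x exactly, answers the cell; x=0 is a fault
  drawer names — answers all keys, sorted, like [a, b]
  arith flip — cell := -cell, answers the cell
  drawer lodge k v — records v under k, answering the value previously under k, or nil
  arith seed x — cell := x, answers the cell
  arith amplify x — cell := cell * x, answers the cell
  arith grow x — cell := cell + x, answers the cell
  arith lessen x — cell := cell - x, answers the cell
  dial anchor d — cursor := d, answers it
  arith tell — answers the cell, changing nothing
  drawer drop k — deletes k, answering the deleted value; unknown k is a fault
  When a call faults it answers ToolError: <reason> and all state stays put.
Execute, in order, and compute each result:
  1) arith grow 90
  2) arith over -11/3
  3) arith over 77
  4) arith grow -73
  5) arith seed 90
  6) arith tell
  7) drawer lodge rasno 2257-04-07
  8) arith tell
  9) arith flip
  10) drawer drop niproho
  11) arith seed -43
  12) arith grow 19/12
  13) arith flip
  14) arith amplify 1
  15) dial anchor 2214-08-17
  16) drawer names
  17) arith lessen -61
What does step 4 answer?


! arith grow(x='90') == 90
! arith over(x='-11/3') == -270/11
! arith over(x='77') == -270/847
! arith grow(x='-73') == -62101/847
! arith seed(x='90') == 90
! arith tell() == 90
! drawer lodge(k='rasno', v='2257-04-07') == nil
! arith tell() == 90
! arith flip() == -90
! drawer drop(k='niproho') == -609
! arith seed(x='-43') == -43
! arith grow(x='19/12') == -497/12
! arith flip() == 497/12
! arith amplify(x='1') == 497/12
! dial anchor(d='2214-08-17') == 2214-08-17
! drawer names() == [rasno]
! arith lessen(x='-61') == 1229/12

Answer: -62101/847


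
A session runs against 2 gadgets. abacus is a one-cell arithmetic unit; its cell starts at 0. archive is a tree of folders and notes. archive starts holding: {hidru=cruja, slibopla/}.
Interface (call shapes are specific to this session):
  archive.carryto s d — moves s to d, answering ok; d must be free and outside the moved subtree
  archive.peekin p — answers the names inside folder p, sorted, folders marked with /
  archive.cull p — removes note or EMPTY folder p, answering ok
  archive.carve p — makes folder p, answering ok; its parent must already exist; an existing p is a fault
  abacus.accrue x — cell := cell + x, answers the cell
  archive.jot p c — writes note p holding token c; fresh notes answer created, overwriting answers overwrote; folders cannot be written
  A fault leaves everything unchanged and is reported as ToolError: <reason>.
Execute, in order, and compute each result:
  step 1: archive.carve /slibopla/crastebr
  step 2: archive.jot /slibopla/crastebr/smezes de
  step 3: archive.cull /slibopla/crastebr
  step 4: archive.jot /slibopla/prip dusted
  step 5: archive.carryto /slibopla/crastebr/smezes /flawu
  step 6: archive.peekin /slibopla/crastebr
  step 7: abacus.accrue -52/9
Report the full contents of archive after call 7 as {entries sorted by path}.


-- carve(p=/slibopla/crastebr) -> ok
-- jot(p=/slibopla/crastebr/smezes, c=de) -> created
-- cull(p=/slibopla/crastebr) -> ToolError: not empty
-- jot(p=/slibopla/prip, c=dusted) -> created
-- carryto(s=/slibopla/crastebr/smezes, d=/flawu) -> ok
-- peekin(p=/slibopla/crastebr) -> []
-- accrue(x=-52/9) -> -52/9

Answer: {flawu=de, hidru=cruja, slibopla/, slibopla/crastebr/, slibopla/prip=dusted}


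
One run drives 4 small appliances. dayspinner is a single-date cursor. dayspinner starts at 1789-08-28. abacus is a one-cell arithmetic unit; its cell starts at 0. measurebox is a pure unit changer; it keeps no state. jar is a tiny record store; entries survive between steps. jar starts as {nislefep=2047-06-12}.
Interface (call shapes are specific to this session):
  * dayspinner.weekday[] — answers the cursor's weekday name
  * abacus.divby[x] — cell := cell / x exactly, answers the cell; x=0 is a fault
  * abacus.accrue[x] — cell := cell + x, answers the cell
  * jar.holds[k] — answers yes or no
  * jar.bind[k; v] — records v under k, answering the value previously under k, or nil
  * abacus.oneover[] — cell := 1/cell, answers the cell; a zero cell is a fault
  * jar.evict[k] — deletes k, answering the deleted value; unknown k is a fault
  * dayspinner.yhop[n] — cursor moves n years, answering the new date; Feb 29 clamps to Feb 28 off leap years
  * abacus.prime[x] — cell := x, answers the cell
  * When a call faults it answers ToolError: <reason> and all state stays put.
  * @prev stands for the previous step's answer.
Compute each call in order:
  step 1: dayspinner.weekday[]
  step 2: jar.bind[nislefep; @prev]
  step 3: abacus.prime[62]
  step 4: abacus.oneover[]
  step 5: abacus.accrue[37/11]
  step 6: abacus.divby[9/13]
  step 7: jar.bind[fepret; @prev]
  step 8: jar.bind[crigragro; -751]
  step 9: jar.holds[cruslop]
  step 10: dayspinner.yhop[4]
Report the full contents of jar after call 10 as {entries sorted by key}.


! 1. dayspinner.weekday() -> Friday
! 2. jar.bind(k='nislefep', v='@prev') -> 2047-06-12
! 3. abacus.prime(x='62') -> 62
! 4. abacus.oneover() -> 1/62
! 5. abacus.accrue(x='37/11') -> 2305/682
! 6. abacus.divby(x='9/13') -> 29965/6138
! 7. jar.bind(k='fepret', v='@prev') -> nil
! 8. jar.bind(k='crigragro', v='-751') -> nil
! 9. jar.holds(k='cruslop') -> no
! 10. dayspinner.yhop(n='4') -> 1793-08-28

Answer: {crigragro=-751, fepret=29965/6138, nislefep=Friday}


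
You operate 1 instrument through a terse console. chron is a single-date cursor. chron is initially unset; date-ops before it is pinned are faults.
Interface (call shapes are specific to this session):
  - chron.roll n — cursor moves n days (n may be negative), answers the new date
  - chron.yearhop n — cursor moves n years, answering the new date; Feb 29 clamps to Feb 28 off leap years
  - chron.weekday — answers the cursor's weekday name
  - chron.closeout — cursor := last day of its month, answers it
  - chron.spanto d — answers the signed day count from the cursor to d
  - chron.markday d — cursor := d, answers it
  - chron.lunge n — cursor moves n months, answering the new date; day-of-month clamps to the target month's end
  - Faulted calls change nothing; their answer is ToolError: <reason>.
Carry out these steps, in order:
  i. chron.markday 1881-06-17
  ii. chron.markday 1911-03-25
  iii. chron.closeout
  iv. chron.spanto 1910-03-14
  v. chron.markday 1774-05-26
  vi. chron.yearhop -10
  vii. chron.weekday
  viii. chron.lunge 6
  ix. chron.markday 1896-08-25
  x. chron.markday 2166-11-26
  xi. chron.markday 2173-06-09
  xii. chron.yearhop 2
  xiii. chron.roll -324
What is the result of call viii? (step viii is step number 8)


Answer: 1764-11-26

Derivation:
Next I call chron.markday passing 1881-06-17, and see 1881-06-17.
Next I call chron.markday passing 1911-03-25, giving 1911-03-25.
Invoking chron.closeout, — result: 1911-03-31.
I invoke chron.spanto passing 1910-03-14, yielding -382.
Using chron.markday passing 1774-05-26, — result: 1774-05-26.
I call chron.yearhop passing -10, — result: 1764-05-26.
I use chron.weekday(), and see Saturday.
Calling chron.lunge passing 6, and get 1764-11-26.
Calling chron.markday passing 1896-08-25, and see 1896-08-25.
Now I run chron.markday passing 2166-11-26, yielding 2166-11-26.
Calling chron.markday passing 2173-06-09, → 2173-06-09.
Now I run chron.yearhop passing 2, and see 2175-06-09.
I run chron.roll passing -324, — result: 2174-07-20.


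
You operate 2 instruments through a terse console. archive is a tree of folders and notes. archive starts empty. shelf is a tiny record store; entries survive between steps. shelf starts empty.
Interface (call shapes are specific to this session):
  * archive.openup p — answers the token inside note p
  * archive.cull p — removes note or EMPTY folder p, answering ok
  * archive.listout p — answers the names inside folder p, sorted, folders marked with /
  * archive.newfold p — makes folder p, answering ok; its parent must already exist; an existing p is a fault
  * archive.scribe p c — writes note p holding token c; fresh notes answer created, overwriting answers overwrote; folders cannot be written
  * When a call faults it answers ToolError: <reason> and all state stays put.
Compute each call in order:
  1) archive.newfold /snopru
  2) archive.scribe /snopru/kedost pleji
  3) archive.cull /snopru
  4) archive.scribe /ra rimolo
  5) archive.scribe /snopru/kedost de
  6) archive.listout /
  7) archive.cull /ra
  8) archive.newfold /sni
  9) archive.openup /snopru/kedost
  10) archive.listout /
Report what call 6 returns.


Next I call newfold with /snopru, — result: ok.
I call scribe with /snopru/kedost, pleji, and see created.
I invoke cull with /snopru, and observe ToolError: not empty.
Next I call scribe with /ra, rimolo, giving created.
I try scribe with /snopru/kedost, de, and see overwrote.
I run listout with /, and observe [ra, snopru/].
I call cull with /ra, — result: ok.
I try newfold with /sni, which returns ok.
I run openup with /snopru/kedost, → de.
I invoke listout with /, which returns [sni/, snopru/].

Answer: [ra, snopru/]


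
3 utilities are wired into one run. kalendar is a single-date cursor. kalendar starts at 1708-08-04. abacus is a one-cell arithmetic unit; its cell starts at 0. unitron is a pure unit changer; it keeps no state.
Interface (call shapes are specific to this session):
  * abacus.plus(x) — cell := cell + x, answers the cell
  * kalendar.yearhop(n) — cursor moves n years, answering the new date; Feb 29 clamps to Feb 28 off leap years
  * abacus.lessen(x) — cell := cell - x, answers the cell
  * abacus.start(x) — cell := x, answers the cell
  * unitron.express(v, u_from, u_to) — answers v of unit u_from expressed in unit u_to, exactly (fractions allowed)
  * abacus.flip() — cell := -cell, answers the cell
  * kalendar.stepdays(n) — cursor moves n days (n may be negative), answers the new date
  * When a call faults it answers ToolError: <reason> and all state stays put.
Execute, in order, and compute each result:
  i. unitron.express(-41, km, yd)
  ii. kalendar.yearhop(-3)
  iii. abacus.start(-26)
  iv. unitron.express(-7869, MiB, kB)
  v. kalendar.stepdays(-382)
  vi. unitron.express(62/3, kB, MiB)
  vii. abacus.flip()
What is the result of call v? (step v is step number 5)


Calling unitron.express(v=-41, u_from=km, u_to=yd), yielding -51250000/1143.
I invoke kalendar.yearhop(n=-3), and get 1705-08-04.
I try abacus.start(x=-26), and get -26.
I call unitron.express(v=-7869, u_from=MiB, u_to=kB), — result: -1031405568/125.
Calling kalendar.stepdays(n=-382), and see 1704-07-18.
I run unitron.express(v=62/3, u_from=kB, u_to=MiB), and get 3875/196608.
Calling abacus.flip(), which returns 26.

Answer: 1704-07-18


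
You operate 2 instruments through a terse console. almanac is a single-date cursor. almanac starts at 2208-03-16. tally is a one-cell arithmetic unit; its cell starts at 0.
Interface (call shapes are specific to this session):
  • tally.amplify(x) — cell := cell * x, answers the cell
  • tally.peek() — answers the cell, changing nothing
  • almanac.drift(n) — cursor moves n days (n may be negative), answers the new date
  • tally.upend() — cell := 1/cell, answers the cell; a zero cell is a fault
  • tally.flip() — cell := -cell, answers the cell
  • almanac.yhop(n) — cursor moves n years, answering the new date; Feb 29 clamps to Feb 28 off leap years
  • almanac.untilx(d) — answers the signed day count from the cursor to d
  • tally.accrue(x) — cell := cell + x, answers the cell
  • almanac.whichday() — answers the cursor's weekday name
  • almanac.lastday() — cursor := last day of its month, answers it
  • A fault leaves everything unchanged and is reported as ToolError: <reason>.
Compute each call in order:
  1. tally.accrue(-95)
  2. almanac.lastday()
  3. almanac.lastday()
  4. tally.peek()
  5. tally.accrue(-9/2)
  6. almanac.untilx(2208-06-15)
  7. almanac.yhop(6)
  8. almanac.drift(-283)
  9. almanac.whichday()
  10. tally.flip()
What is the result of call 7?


Answer: 2214-03-31

Derivation:
$ tally.accrue x: -95
:: -95
$ almanac.lastday
:: 2208-03-31
$ almanac.lastday
:: 2208-03-31
$ tally.peek
:: -95
$ tally.accrue x: -9/2
:: -199/2
$ almanac.untilx d: 2208-06-15
:: 76
$ almanac.yhop n: 6
:: 2214-03-31
$ almanac.drift n: -283
:: 2213-06-21
$ almanac.whichday
:: Monday
$ tally.flip
:: 199/2


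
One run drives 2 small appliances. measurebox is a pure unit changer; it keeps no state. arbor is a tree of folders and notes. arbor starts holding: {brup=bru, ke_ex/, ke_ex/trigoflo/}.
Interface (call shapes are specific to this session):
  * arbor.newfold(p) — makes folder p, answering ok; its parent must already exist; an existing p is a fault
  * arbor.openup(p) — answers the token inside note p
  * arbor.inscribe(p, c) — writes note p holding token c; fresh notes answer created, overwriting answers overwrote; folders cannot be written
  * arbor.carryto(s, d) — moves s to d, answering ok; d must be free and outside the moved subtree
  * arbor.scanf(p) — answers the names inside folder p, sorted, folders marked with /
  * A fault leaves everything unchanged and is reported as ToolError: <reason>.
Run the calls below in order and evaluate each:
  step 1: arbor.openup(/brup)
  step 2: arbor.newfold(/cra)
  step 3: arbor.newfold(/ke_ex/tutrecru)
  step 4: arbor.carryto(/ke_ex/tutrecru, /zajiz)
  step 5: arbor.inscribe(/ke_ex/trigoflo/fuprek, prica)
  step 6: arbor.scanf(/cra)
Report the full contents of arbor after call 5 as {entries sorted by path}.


CALL arbor.openup[p→/brup]
RET  bru
CALL arbor.newfold[p→/cra]
RET  ok
CALL arbor.newfold[p→/ke_ex/tutrecru]
RET  ok
CALL arbor.carryto[s→/ke_ex/tutrecru; d→/zajiz]
RET  ok
CALL arbor.inscribe[p→/ke_ex/trigoflo/fuprek; c→prica]
RET  created
CALL arbor.scanf[p→/cra]
RET  []

Answer: {brup=bru, cra/, ke_ex/, ke_ex/trigoflo/, ke_ex/trigoflo/fuprek=prica, zajiz/}


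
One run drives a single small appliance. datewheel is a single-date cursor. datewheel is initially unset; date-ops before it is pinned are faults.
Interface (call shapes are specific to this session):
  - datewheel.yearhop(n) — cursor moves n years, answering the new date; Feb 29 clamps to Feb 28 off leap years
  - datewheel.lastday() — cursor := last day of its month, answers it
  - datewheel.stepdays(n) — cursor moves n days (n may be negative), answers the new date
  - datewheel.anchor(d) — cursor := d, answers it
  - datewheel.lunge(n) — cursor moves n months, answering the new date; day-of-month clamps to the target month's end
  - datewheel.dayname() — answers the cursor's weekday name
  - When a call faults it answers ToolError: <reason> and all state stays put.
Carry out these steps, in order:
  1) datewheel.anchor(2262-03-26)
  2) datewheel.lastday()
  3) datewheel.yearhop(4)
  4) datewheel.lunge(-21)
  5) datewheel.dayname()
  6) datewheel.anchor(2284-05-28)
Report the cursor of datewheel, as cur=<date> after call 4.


Do: datewheel.anchor[d→2262-03-26]
See: 2262-03-26
Do: datewheel.lastday[]
See: 2262-03-31
Do: datewheel.yearhop[n→4]
See: 2266-03-31
Do: datewheel.lunge[n→-21]
See: 2264-06-30
Do: datewheel.dayname[]
See: Thursday
Do: datewheel.anchor[d→2284-05-28]
See: 2284-05-28

Answer: cur=2264-06-30


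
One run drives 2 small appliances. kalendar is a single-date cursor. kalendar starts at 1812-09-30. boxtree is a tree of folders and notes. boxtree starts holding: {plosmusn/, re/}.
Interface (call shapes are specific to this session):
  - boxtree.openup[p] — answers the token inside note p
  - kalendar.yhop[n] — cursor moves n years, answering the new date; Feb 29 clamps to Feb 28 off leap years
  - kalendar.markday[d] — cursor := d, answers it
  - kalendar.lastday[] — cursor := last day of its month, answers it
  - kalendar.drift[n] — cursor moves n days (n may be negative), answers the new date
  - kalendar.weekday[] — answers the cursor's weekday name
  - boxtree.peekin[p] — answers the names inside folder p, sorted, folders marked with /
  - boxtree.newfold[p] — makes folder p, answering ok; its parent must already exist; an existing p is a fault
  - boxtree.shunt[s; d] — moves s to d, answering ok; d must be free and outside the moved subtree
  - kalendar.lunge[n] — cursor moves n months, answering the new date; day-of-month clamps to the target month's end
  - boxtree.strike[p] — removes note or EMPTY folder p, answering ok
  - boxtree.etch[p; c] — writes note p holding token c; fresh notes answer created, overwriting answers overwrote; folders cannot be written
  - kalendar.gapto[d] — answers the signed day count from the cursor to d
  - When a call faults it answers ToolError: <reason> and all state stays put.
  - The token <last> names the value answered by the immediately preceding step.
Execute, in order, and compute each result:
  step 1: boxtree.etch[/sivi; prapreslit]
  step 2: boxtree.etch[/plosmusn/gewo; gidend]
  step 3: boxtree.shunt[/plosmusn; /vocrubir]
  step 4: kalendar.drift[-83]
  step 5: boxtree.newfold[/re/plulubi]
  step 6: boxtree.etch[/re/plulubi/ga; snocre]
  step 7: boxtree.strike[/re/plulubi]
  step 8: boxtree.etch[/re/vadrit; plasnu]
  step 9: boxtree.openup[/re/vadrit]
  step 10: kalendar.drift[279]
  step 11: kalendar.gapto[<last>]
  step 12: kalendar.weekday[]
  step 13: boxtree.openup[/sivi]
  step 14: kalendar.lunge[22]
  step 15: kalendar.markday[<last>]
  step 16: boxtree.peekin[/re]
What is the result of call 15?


% etch /sivi prapreslit
= created
% etch /plosmusn/gewo gidend
= created
% shunt /plosmusn /vocrubir
= ok
% drift -83
= 1812-07-09
% newfold /re/plulubi
= ok
% etch /re/plulubi/ga snocre
= created
% strike /re/plulubi
= ToolError: not empty
% etch /re/vadrit plasnu
= created
% openup /re/vadrit
= plasnu
% drift 279
= 1813-04-14
% gapto <last>
= 0
% weekday
= Wednesday
% openup /sivi
= prapreslit
% lunge 22
= 1815-02-14
% markday <last>
= 1815-02-14
% peekin /re
= [plulubi/, vadrit]

Answer: 1815-02-14


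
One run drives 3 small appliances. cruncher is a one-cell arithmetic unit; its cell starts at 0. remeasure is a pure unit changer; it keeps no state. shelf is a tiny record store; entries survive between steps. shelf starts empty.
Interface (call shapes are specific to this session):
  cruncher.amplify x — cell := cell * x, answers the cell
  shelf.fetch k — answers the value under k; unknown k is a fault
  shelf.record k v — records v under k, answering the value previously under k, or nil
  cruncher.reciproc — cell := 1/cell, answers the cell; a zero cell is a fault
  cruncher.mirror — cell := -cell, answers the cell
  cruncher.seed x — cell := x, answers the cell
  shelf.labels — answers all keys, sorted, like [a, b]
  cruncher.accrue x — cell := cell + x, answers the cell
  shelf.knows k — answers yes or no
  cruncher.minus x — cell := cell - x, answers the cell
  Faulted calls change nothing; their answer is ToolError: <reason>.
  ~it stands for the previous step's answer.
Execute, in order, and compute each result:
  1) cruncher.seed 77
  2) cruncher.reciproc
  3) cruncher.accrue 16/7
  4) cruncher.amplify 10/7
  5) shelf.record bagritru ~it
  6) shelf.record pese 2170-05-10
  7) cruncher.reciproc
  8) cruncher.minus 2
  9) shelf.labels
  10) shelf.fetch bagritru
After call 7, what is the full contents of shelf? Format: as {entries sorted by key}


Answer: {bagritru=1770/539, pese=2170-05-10}

Derivation:
Step: cruncher.seed[77]
Result: 77
Step: cruncher.reciproc[]
Result: 1/77
Step: cruncher.accrue[16/7]
Result: 177/77
Step: cruncher.amplify[10/7]
Result: 1770/539
Step: shelf.record[bagritru; ~it]
Result: nil
Step: shelf.record[pese; 2170-05-10]
Result: nil
Step: cruncher.reciproc[]
Result: 539/1770
Step: cruncher.minus[2]
Result: -3001/1770
Step: shelf.labels[]
Result: [bagritru, pese]
Step: shelf.fetch[bagritru]
Result: 1770/539


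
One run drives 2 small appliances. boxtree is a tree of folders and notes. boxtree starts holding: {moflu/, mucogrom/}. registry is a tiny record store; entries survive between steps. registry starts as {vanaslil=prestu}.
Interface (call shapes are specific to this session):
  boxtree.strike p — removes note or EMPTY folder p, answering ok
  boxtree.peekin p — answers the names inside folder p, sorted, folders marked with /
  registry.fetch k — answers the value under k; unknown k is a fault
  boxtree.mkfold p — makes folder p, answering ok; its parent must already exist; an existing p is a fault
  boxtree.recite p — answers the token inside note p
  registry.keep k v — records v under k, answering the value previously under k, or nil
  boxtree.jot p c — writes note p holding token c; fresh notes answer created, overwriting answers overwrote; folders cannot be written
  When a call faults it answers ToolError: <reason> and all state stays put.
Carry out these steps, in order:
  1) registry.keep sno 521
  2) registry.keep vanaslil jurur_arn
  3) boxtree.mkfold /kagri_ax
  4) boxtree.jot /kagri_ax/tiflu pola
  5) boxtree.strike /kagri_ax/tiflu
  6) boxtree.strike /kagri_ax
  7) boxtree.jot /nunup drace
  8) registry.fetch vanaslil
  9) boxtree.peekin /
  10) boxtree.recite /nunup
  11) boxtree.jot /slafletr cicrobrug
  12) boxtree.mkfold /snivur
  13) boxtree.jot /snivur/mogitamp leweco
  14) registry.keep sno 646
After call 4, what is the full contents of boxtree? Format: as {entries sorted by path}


CALL registry.keep[k: sno; v: 521]
RET  nil
CALL registry.keep[k: vanaslil; v: jurur_arn]
RET  prestu
CALL boxtree.mkfold[p: /kagri_ax]
RET  ok
CALL boxtree.jot[p: /kagri_ax/tiflu; c: pola]
RET  created
CALL boxtree.strike[p: /kagri_ax/tiflu]
RET  ok
CALL boxtree.strike[p: /kagri_ax]
RET  ok
CALL boxtree.jot[p: /nunup; c: drace]
RET  created
CALL registry.fetch[k: vanaslil]
RET  jurur_arn
CALL boxtree.peekin[p: /]
RET  [moflu/, mucogrom/, nunup]
CALL boxtree.recite[p: /nunup]
RET  drace
CALL boxtree.jot[p: /slafletr; c: cicrobrug]
RET  created
CALL boxtree.mkfold[p: /snivur]
RET  ok
CALL boxtree.jot[p: /snivur/mogitamp; c: leweco]
RET  created
CALL registry.keep[k: sno; v: 646]
RET  521

Answer: {kagri_ax/, kagri_ax/tiflu=pola, moflu/, mucogrom/}


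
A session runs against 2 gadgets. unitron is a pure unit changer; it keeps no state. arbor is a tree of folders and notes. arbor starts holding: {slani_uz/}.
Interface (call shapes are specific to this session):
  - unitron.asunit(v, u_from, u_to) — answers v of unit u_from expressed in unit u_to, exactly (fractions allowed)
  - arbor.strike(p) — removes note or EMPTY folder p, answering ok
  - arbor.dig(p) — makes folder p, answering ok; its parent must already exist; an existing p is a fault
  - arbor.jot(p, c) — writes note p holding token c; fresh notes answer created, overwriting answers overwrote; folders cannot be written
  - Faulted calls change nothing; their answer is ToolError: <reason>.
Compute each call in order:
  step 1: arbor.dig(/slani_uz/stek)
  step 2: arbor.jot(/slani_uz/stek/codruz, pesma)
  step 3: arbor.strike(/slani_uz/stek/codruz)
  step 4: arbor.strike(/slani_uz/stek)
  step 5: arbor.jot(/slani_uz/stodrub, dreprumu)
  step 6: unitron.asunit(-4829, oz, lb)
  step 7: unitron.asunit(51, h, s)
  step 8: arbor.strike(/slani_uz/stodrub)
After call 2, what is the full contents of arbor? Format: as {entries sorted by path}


Answer: {slani_uz/, slani_uz/stek/, slani_uz/stek/codruz=pesma}

Derivation:
I invoke arbor.dig(/slani_uz/stek), → ok.
I invoke arbor.jot(/slani_uz/stek/codruz, pesma): created.
Now I run arbor.strike(/slani_uz/stek/codruz), and get ok.
Calling arbor.strike(/slani_uz/stek), which returns ok.
Next I call arbor.jot(/slani_uz/stodrub, dreprumu), and observe created.
I call unitron.asunit(-4829, oz, lb), → -4829/16.
Invoking unitron.asunit(51, h, s), — result: 183600.
Now I run arbor.strike(/slani_uz/stodrub), and see ok.


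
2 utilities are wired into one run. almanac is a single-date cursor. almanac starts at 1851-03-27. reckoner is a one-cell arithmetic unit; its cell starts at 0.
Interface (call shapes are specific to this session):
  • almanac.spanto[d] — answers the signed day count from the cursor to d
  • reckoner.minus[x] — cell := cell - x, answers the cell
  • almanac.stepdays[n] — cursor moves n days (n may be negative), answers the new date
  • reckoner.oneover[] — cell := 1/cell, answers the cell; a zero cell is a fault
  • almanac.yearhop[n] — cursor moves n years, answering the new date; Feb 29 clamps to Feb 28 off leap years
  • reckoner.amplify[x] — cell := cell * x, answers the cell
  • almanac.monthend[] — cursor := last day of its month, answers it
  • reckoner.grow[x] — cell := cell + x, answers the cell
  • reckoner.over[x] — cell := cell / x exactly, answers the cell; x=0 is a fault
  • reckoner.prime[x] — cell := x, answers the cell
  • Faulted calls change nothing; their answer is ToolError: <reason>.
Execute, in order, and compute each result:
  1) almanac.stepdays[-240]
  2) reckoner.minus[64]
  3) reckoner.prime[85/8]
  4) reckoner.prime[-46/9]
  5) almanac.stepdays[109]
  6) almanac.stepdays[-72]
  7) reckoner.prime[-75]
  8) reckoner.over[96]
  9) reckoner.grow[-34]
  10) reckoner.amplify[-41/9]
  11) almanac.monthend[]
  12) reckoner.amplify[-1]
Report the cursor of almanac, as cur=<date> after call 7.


Act: almanac.stepdays[n=-240]
Obs: 1850-07-30
Act: reckoner.minus[x=64]
Obs: -64
Act: reckoner.prime[x=85/8]
Obs: 85/8
Act: reckoner.prime[x=-46/9]
Obs: -46/9
Act: almanac.stepdays[n=109]
Obs: 1850-11-16
Act: almanac.stepdays[n=-72]
Obs: 1850-09-05
Act: reckoner.prime[x=-75]
Obs: -75
Act: reckoner.over[x=96]
Obs: -25/32
Act: reckoner.grow[x=-34]
Obs: -1113/32
Act: reckoner.amplify[x=-41/9]
Obs: 15211/96
Act: almanac.monthend[]
Obs: 1850-09-30
Act: reckoner.amplify[x=-1]
Obs: -15211/96

Answer: cur=1850-09-05


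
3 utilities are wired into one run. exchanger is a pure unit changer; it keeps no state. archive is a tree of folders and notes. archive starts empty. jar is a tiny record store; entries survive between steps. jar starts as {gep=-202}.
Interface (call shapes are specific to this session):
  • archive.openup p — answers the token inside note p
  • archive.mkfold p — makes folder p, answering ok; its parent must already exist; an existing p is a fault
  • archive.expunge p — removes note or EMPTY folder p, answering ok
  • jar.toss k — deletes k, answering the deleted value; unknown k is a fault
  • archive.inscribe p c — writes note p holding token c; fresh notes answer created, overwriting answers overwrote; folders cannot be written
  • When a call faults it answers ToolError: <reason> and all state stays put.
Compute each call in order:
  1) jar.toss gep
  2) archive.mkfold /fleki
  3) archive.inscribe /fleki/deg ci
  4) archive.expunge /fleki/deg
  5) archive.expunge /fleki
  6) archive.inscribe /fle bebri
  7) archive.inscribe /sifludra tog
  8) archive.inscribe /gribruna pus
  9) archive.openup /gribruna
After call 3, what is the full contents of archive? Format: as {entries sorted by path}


Answer: {fleki/, fleki/deg=ci}

Derivation:
Using jar.toss using k: gep, yielding -202.
I run archive.mkfold using p: /fleki, and see ok.
I invoke archive.inscribe using p: /fleki/deg, c: ci, and see created.
Using archive.expunge using p: /fleki/deg, and get ok.
Then archive.expunge using p: /fleki, and observe ok.
I call archive.inscribe using p: /fle, c: bebri: created.
I invoke archive.inscribe using p: /sifludra, c: tog, and observe created.
Using archive.inscribe using p: /gribruna, c: pus, which returns created.
Using archive.openup using p: /gribruna, and get pus.


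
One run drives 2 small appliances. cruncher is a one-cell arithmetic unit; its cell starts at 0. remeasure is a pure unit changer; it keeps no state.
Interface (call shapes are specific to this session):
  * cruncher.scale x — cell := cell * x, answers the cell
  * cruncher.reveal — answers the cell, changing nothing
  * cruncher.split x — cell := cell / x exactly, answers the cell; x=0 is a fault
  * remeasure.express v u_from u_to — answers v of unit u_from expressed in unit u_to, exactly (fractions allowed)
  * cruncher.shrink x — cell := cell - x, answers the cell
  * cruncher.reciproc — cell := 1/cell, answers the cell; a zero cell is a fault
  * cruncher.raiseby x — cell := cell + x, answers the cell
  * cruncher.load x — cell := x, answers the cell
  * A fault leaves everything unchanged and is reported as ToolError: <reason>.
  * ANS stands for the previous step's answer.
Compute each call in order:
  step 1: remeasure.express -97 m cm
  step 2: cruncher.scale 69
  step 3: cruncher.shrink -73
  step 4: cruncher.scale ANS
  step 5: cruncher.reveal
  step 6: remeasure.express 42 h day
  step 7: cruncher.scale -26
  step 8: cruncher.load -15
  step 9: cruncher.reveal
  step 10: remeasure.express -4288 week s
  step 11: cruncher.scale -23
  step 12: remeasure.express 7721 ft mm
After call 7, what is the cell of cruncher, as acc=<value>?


·→ remeasure.express(v→-97, u_from→m, u_to→cm)
·← -9700
·→ cruncher.scale(x→69)
·← 0
·→ cruncher.shrink(x→-73)
·← 73
·→ cruncher.scale(x→ANS)
·← 5329
·→ cruncher.reveal()
·← 5329
·→ remeasure.express(v→42, u_from→h, u_to→day)
·← 7/4
·→ cruncher.scale(x→-26)
·← -138554
·→ cruncher.load(x→-15)
·← -15
·→ cruncher.reveal()
·← -15
·→ remeasure.express(v→-4288, u_from→week, u_to→s)
·← -2593382400
·→ cruncher.scale(x→-23)
·← 345
·→ remeasure.express(v→7721, u_from→ft, u_to→mm)
·← 11766804/5

Answer: acc=-138554


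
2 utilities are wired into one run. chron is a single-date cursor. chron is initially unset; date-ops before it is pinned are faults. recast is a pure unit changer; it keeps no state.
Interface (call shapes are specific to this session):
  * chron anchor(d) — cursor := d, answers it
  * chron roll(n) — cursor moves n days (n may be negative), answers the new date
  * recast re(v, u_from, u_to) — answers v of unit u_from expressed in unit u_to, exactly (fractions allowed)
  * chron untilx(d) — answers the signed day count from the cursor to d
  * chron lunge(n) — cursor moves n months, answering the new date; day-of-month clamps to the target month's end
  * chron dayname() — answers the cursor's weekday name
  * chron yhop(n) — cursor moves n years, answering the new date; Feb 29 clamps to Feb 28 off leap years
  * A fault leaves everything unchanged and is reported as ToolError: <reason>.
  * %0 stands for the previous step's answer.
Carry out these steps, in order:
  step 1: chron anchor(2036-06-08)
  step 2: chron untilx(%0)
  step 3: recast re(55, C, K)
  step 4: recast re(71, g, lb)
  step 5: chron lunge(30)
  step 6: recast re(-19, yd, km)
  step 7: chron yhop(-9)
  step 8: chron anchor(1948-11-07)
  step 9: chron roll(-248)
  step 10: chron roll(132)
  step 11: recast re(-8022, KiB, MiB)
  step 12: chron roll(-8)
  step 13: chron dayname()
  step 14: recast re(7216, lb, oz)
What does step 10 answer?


! chron anchor(d='2036-06-08') == 2036-06-08
! chron untilx(d='%0') == 0
! recast re(v='55', u_from='C', u_to='K') == 6563/20
! recast re(v='71', u_from='g', u_to='lb') == 7100000/45359237
! chron lunge(n='30') == 2038-12-08
! recast re(v='-19', u_from='yd', u_to='km') == -21717/1250000
! chron yhop(n='-9') == 2029-12-08
! chron anchor(d='1948-11-07') == 1948-11-07
! chron roll(n='-248') == 1948-03-04
! chron roll(n='132') == 1948-07-14
! recast re(v='-8022', u_from='KiB', u_to='MiB') == -4011/512
! chron roll(n='-8') == 1948-07-06
! chron dayname() == Tuesday
! recast re(v='7216', u_from='lb', u_to='oz') == 115456

Answer: 1948-07-14


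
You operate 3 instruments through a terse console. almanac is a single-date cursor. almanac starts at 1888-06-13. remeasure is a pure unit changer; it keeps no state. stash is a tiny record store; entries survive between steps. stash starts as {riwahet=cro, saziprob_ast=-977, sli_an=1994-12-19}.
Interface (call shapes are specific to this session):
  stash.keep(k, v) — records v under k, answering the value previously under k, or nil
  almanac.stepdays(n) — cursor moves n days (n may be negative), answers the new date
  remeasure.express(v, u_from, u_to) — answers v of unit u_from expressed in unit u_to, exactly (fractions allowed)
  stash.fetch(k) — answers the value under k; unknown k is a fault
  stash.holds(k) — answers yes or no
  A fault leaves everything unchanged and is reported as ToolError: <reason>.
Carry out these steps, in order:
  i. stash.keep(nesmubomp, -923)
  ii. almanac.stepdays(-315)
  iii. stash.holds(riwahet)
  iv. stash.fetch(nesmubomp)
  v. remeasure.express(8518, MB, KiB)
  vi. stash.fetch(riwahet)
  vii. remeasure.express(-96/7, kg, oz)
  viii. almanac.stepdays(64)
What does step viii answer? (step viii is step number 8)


> stash.keep k='nesmubomp' v='-923'
[out] nil
> almanac.stepdays n='-315'
[out] 1887-08-03
> stash.holds k='riwahet'
[out] yes
> stash.fetch k='nesmubomp'
[out] -923
> remeasure.express v='8518' u_from='MB' u_to='KiB'
[out] 66546875/8
> stash.fetch k='riwahet'
[out] cro
> remeasure.express v='-96/7' u_from='kg' u_to='oz'
[out] -153600000000/317514659
> almanac.stepdays n='64'
[out] 1887-10-06

Answer: 1887-10-06
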